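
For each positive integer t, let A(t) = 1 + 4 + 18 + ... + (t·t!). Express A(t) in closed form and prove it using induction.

A(t) = (t + 1)t! - 1

We claim A(t) = (t + 1)t! - 1 for all t ≥ 1.
When t = 1: A(1) = 1, and the closed form gives 1. They agree.
For the inductive step, assume it holds for an arbitrary r ≥ 1, so A(r) = (r + 1)r! - 1.
Then A(r+1) = A(r) + ((r + 1)(r + 1)!) = ((r + 1)r! - 1) + ((r + 1)(r + 1)!).
Simplifying, A(r+1) = ((r+1) + 1)(r+1)! - 1,
which is the closed form with t = r+1.
Hence, by induction on t, the claim holds for every t ≥ 1.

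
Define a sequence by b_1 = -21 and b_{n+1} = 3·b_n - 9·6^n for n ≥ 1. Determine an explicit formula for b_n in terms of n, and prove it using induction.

Computing the first terms: b_1 = -21, b_2 = -117, b_3 = -675. This suggests b_n = -3^n - 3·6^n.
Base case (n = 1): the formula gives -21 = -21 = b_1.
Inductive step: assume the claim holds for n = i, so b_i = -3^i - 3·6^i.
Then b_{i+1} = 3·b_i - 9·6^i = 3·(-3^i - 3·6^i) - 9·6^i = -3^(i + 1) - 3·6^(i + 1),
which is the claimed formula at n = i+1.
This completes the induction.

b_n = -3^n - 3·6^n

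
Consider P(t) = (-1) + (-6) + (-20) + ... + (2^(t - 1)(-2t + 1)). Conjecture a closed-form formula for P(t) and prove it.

We claim P(t) = 2^t(-2t + 3) - 3 for all t ≥ 1.
Base case (t = 1): P(1) = -1, and the closed form gives -1. They agree.
Inductive step: assume the claim holds for t = k, so P(k) = 2^k(-2k + 3) - 3.
Then P(k+1) = P(k) + (2^k(-2k - 1)) = (2^k(-2k + 3) - 3) + (2^k(-2k - 1)).
Simplifying, P(k+1) = 2^(k + 1) - 2^(k + 2)k - 3 = 2^(k+1)(-2(k+1) + 3) - 3,
which is the closed form with t = k+1.
By induction, the statement is established for all t ≥ 1.

P(t) = 2^t(-2t + 3) - 3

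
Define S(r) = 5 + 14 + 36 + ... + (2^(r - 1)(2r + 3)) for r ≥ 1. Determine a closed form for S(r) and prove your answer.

We claim S(r) = 2^r(2r + 1) - 1 for all r ≥ 1.
When r = 1: S(1) = 5, and the closed form gives 5. They agree.
Inductive step: assume the claim holds for r = k, so S(k) = 2^k(2k + 1) - 1.
Then S(k+1) = S(k) + (2^k(2k + 5)) = (2^k(2k + 1) - 1) + (2^k(2k + 5)).
Simplifying, S(k+1) = 4·2^k·k + 6·2^k - 1 = 2^(k+1)(2(k+1) + 1) - 1,
which is the closed form with r = k+1.
This completes the induction.

S(r) = 2^r(2r + 1) - 1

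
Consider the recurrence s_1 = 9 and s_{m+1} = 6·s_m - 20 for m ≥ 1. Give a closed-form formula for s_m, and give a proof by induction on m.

Computing the first terms: s_1 = 9, s_2 = 34, s_3 = 184. This suggests s_m = 5·6^(m - 1) + 4.
Base case (m = 1): the formula gives 9 = 9 = s_1.
Inductive step: assume the claim holds for m = r, so s_r = 5·6^(r - 1) + 4.
Then s_{r+1} = 6·s_r - 20 = 6·(5·6^(r - 1) + 4) - 20 = 5·6^r + 4 = 5·6^((r+1) - 1) + 4,
which is the claimed formula at m = r+1.
By induction, the statement is established for all m ≥ 1.

s_m = 5·6^(m - 1) + 4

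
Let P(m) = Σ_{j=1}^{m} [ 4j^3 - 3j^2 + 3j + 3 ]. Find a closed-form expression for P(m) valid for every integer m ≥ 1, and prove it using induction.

We claim P(m) = m(m^3 + m^2 + m + 4) for all m ≥ 1.
When m = 1: P(1) = 7, and the closed form gives 7. They agree.
Suppose the result is true for m = j, so P(j) = j(j^3 + j^2 + j + 4).
Then P(j+1) = P(j) + (4j^3 + 9j^2 + 9j + 7) = (j(j^3 + j^2 + j + 4)) + (4j^3 + 9j^2 + 9j + 7).
Simplifying, P(j+1) = (j + 1)(j^3 + 4j^2 + 6j + 7) = (j+1)((j+1)^3 + (j+1)^2 + (j+1) + 4),
which is the closed form with m = j+1.
By induction, the statement is established for all m ≥ 1.

P(m) = m(m^3 + m^2 + m + 4)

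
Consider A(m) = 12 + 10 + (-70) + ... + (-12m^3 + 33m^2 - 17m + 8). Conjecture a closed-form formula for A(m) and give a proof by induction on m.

A(m) = -m(3m^3 - 5m^2 - 5m - 5)

We claim A(m) = -m(3m^3 - 5m^2 - 5m - 5) for all m ≥ 1.
For the base case m = 1: A(1) = 12, and the closed form gives 12. They agree.
Inductive step: suppose the statement holds for some i ≥ 1, so A(i) = i(-3i^3 + 5i^2 + 5i + 5).
Then A(i+1) = A(i) + (-12i^3 - 3i^2 + 13i + 12) = (i(-3i^3 + 5i^2 + 5i + 5)) + (-12i^3 - 3i^2 + 13i + 12).
Simplifying, A(i+1) = -(i + 1)(3i^3 + 4i^2 - 6i - 12) = -(i+1)(3(i+1)^3 - 5(i+1)^2 - 5(i+1) - 5),
which is the closed form with m = i+1.
By induction, the statement is established for all m ≥ 1.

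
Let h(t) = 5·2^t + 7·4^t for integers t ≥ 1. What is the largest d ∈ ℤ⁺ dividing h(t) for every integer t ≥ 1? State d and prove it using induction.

Computing the first values: h(1) = 38 and h(2) = 132; gcd(38, 132) = 2, so d ≤ 2.
We prove 2 | 5·2^t + 7·4^t for all t ≥ 1 by induction on t.
Base case (t = 1): h(1) = 38 = 2·(19), so 2 | h(1).
Inductive step: suppose the statement holds for some r ≥ 1, i.e. 2 | h(r). Then
h(r+1) − 4·h(r) = (5·2^(r+1) + 7·4^(r+1)) − 4·(5·2^r + 7·4^r) = (5)·2^r·(2 − 4) = (-10)·2^r. Since 2 | h(r) by the inductive hypothesis, 2 | 4·h(r); and 2 | -10 since -10 = 2·-5. Therefore 2 | h(r+1).
Hence, by induction on t, the claim holds for every t ≥ 1.
Therefore the largest such d is 2.

d = 2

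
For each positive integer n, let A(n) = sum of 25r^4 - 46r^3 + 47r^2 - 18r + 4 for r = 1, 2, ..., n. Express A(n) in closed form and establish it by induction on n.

A(n) = n(5n^4 + n^3 + n^2 + 3n + 2)

We claim A(n) = n(5n^4 + n^3 + n^2 + 3n + 2) for all n ≥ 1.
Base step (n = 1): A(1) = 12, and the closed form gives 12. They agree.
For the inductive step, assume it holds for an arbitrary r ≥ 1, so A(r) = r(5r^4 + r^3 + r^2 + 3r + 2).
Then A(r+1) = A(r) + (25r^4 + 54r^3 + 59r^2 + 38r + 12) = (r(5r^4 + r^3 + r^2 + 3r + 2)) + (25r^4 + 54r^3 + 59r^2 + 38r + 12).
Simplifying, A(r+1) = (r + 1)(5r^4 + 21r^3 + 34r^2 + 28r + 12) = (r+1)(5(r+1)^4 + (r+1)^3 + (r+1)^2 + 3(r+1) + 2),
which is the closed form with n = r+1.
By induction, the statement is established for all n ≥ 1.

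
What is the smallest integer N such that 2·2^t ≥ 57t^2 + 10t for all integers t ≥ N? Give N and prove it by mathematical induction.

At t = 12: 8192 < 8328, so the inequality fails and N ≥ 13. We prove 2·2^t ≥ 57t^2 + 10t for all t ≥ 13.
Base case (t = 13): 2·2^t = 16384 and 57t^2 + 10t = 9763, so 16384 ≥ 9763.
Inductive step: assume the claim holds for t = r, so 2·2^r ≥ 57r^2 + 10r.
Then 2·2^(r + 1) = 2·(2·2^r) ≥ 2·(57r^2 + 10r).
Also, for r ≥ 13 we have 2·(57r^2 + 10r) ≥ 57(r+1)^2 + 10(r+1), since 2·(57r^2 + 10r) − (57(r+1)^2 + 10(r+1)) = 57r^2 - 104r - 67, which is nonnegative for all r ≥ 13.
Combining, 2·2^(r + 1) ≥ 57(r+1)^2 + 10(r+1).
By the principle of mathematical induction, the result holds for all t ≥ 13.
Hence the smallest such N is 13.

N = 13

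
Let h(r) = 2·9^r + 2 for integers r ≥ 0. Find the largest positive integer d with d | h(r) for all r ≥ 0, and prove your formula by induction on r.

d = 4

Computing the first values: h(0) = 4 and h(1) = 20; gcd(4, 20) = 4, so d ≤ 4.
We prove 4 | 2·9^r + 2 for all r ≥ 0 by induction on r.
Base case (r = 0): h(0) = 4 = 4·(1), so 4 | h(0).
Suppose the result is true for r = m, i.e. 4 | h(m). Then
h(m+1) = 2·9^(m+1) + 2 = 9·(2·9^m + 2) - 16 = 9·h(m) - 16. The first term is divisible by 4 by the inductive hypothesis, and -16 is divisible by 4. Hence 4 | h(m+1).
By induction, the statement is established for all r ≥ 0.
Therefore the largest such d is 4.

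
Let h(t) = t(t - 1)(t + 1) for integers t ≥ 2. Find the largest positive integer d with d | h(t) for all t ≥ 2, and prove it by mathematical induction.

Computing the first values: h(2) = 6 and h(3) = 24; gcd(6, 24) = 6, so d ≤ 6.
We prove 6 | t(t - 1)(t + 1) for all t ≥ 2 by induction on t.
When t = 2: h(2) = 6 = 6·(1), so 6 | h(2).
Suppose the result is true for t = r, i.e. 6 | h(r). Then
h(r+1) − h(r) = r·(r+1)·(r+2) − (r-1)·r·(r+1) = r·(r+1)·[(r+2) − (r-1)] = 3·r·(r+1). The product of 2 consecutive integers is divisible by (2)! = 2, so h(r+1) − h(r) is divisible by 3·2 = 6. By the inductive hypothesis 6 | h(r), hence 6 | h(r+1).
This completes the induction.
Therefore the largest such d is 6.

d = 6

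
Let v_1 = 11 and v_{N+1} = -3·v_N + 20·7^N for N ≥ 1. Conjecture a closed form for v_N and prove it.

v_N = (-3)^N + 2·7^N

Computing the first terms: v_1 = 11, v_2 = 107, v_3 = 659. This suggests v_N = (-3)^N + 2·7^N.
For the base case N = 1: the formula gives 11 = 11 = v_1.
Inductive step: suppose the statement holds for some r ≥ 1, so v_r = (-3)^r + 2·7^r.
Then v_{r+1} = -3·v_r + 20·7^r = -3·((-3)^r + 2·7^r) + 20·7^r = (-3)^(r + 1) + 2·7^(r + 1),
which is the claimed formula at N = r+1.
Hence, by induction on N, the claim holds for every N ≥ 1.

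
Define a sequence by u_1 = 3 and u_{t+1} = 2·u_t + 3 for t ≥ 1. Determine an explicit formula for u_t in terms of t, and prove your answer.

u_t = 3·2^t - 3

Computing the first terms: u_1 = 3, u_2 = 9, u_3 = 21. This suggests u_t = 3·2^t - 3.
Base case (t = 1): the formula gives 3 = 3 = u_1.
Suppose the result is true for t = i, so u_i = 3·2^i - 3.
Then u_{i+1} = 2·u_i + 3 = 2·(3·2^i - 3) + 3 = 3·2^(i + 1) - 3,
which is the claimed formula at t = i+1.
By induction, the statement is established for all t ≥ 1.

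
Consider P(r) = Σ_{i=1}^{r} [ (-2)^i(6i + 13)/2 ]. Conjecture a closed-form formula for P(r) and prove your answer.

P(r) = (-2)^r(2r + 5) - 5

We claim P(r) = (-2)^r(2r + 5) - 5 for all r ≥ 1.
Base step (r = 1): P(1) = -19, and the closed form gives -19. They agree.
Inductive step: suppose the statement holds for some i ≥ 1, so P(i) = (-2)^i(2i + 5) - 5.
Then P(i+1) = P(i) + ((-2)^i(-6i - 19)) = ((-2)^i(2i + 5) - 5) + ((-2)^i(-6i - 19)).
Simplifying, P(i+1) = -4(-2)^i·i - 14(-2)^i - 5 = (-2)^(i+1)(2(i+1) + 5) - 5,
which is the closed form with r = i+1.
By the principle of mathematical induction, the result holds for all r ≥ 1.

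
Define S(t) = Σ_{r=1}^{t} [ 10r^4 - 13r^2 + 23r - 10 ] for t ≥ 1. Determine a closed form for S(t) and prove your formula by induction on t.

S(t) = t(2t^4 + 5t^3 - t^2 + 5t - 1)

We claim S(t) = t(2t^4 + 5t^3 - t^2 + 5t - 1) for all t ≥ 1.
Base case (t = 1): S(1) = 10, and the closed form gives 10. They agree.
For the inductive step, assume it holds for an arbitrary r ≥ 1, so S(r) = r(2r^4 + 5r^3 - r^2 + 5r - 1).
Then S(r+1) = S(r) + (23r + 10(r + 1)^4 - 13(r + 1)^2 + 13) = (r(2r^4 + 5r^3 - r^2 + 5r - 1)) + (23r + 10(r + 1)^4 - 13(r + 1)^2 + 13).
Simplifying, S(r+1) = (r + 1)(2r^4 + 13r^3 + 26r^2 + 26r + 10) = (r+1)(2(r+1)^4 + 5(r+1)^3 - (r+1)^2 + 5(r+1) - 1),
which is the closed form with t = r+1.
By induction, the statement is established for all t ≥ 1.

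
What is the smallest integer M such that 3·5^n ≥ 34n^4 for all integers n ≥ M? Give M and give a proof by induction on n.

At n = 5: 9375 < 21250, so the inequality fails and M ≥ 6. We prove 3·5^n ≥ 34n^4 for all n ≥ 6.
Base step (n = 6): 3·5^n = 46875 and 34n^4 = 44064, so 46875 ≥ 44064.
For the inductive step, assume it holds for an arbitrary i ≥ 6, so 3·5^i ≥ 34i^4.
Then 3·5^(i + 1) = 5·(3·5^i) ≥ 5·(34i^4).
Also, for i ≥ 6 we have 5·(34i^4) ≥ 34(i+1)^4, since 5 ≥ (1 + 1/i)^4 for all i ≥ 6.
Combining, 3·5^(i + 1) ≥ 34(i+1)^4.
By induction, the statement is established for all n ≥ 6.
Hence the smallest such M is 6.

M = 6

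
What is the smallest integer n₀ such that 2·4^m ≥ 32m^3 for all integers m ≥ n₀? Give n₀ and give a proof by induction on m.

n₀ = 6

At m = 5: 2048 < 4000, so the inequality fails and n₀ ≥ 6. We prove 2·4^m ≥ 32m^3 for all m ≥ 6.
Base case (m = 6): 2·4^m = 8192 and 32m^3 = 6912, so 8192 ≥ 6912.
Inductive step: assume the claim holds for m = i, so 2·4^i ≥ 32i^3.
Then 2·4^(i + 1) = 4·(2·4^i) ≥ 4·(32i^3).
Also, for i ≥ 6 we have 4·(32i^3) ≥ 32(i+1)^3, since 4 ≥ (1 + 1/i)^3 for all i ≥ 6.
Combining, 2·4^(i + 1) ≥ 32(i+1)^3.
By the principle of mathematical induction, the result holds for all m ≥ 6.
Hence the smallest such n₀ is 6.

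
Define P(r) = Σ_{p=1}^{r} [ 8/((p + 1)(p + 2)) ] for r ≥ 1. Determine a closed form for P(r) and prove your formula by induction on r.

P(r) = 4r/(r + 2)

We claim P(r) = 4r/(r + 2) for all r ≥ 1.
When r = 1: P(1) = 4/3, and the closed form gives 4/3. They agree.
Suppose the result is true for r = p, so P(p) = 4p/(p + 2).
Then P(p+1) = P(p) + (8/((p + 2)(p + 3))) = (4p/(p + 2)) + (8/((p + 2)(p + 3))).
Simplifying, P(p+1) = 4(p + 1)/(p + 3) = 4(p+1)/((p+1) + 2),
which is the closed form with r = p+1.
This completes the induction.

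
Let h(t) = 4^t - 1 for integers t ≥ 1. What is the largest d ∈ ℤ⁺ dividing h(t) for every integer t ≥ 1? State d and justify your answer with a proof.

d = 3

Computing the first values: h(1) = 3 and h(2) = 15; gcd(3, 15) = 3, so d ≤ 3.
We prove 3 | 4^t - 1 for all t ≥ 1 by induction on t.
Base step (t = 1): h(1) = 3 = 3·(1), so 3 | h(1).
Inductive step: suppose the statement holds for some p ≥ 1, i.e. 3 | h(p). Then
4^{p+1} − 1^{p+1} = 4·4^p − 1·1^p = 4·(4^p − 1^p) + (3)·1^p. The first term is divisible by 3 by the inductive hypothesis, and the second term (3)·1^p is divisible by 3 since 3 | 3. Hence 3 | h(p+1).
Hence, by induction on t, the claim holds for every t ≥ 1.
Therefore the largest such d is 3.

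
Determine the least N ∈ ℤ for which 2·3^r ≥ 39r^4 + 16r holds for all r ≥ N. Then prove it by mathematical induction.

N = 12

At r = 11: 354294 < 571175, so the inequality fails and N ≥ 12. We prove 2·3^r ≥ 39r^4 + 16r for all r ≥ 12.
Base step (r = 12): 2·3^r = 1062882 and 39r^4 + 16r = 808896, so 1062882 ≥ 808896.
For the inductive step, assume it holds for an arbitrary k ≥ 12, so 2·3^k ≥ 39k^4 + 16k.
Then 2·3^(k + 1) = 3·(2·3^k) ≥ 3·(39k^4 + 16k).
Also, for k ≥ 12 we have 3·(39k^4 + 16k) ≥ 39(k+1)^4 + 16(k+1), since 3·(39k^4 + 16k) − (39(k+1)^4 + 16(k+1)) = 78k^4 - 156k^3 - 234k^2 - 124k - 55, which is nonnegative for all k ≥ 12.
Combining, 2·3^(k + 1) ≥ 39(k+1)^4 + 16(k+1).
Hence, by induction on r, the claim holds for every r ≥ 12.
Hence the smallest such N is 12.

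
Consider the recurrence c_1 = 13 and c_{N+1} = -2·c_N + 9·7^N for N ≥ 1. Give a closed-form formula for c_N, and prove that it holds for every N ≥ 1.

Computing the first terms: c_1 = 13, c_2 = 37, c_3 = 367. This suggests c_N = -3(-2)^N + 7^N.
When N = 1: the formula gives 13 = 13 = c_1.
Inductive step: assume the claim holds for N = i, so c_i = -3(-2)^i + 7^i.
Then c_{i+1} = -2·c_i + 9·7^i = -2·(-3(-2)^i + 7^i) + 9·7^i = -3(-2)^(i + 1) + 7^(i + 1),
which is the claimed formula at N = i+1.
By induction, the statement is established for all N ≥ 1.

c_N = -3(-2)^N + 7^N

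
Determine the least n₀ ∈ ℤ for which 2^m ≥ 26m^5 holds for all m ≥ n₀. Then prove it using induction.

n₀ = 29

At m = 28: 268435456 < 447469568, so the inequality fails and n₀ ≥ 29. We prove 2^m ≥ 26m^5 for all m ≥ 29.
When m = 29: 2^m = 536870912 and 26m^5 = 533289874, so 536870912 ≥ 533289874.
Suppose the result is true for m = r, so 2^r ≥ 26r^5.
Then 2^(r + 1) = 2·(2^r) ≥ 2·(26r^5).
Also, for r ≥ 29 we have 2·(26r^5) ≥ 26(r+1)^5, since 2 ≥ (1 + 1/r)^5 for all r ≥ 29.
Combining, 2^(r + 1) ≥ 26(r+1)^5.
By the principle of mathematical induction, the result holds for all m ≥ 29.
Hence the smallest such n₀ is 29.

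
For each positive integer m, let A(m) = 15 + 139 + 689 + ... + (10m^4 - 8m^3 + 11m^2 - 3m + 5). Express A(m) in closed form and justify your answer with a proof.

We claim A(m) = m(2m^4 + 3m^3 + 3m^2 + 2m + 5) for all m ≥ 1.
For the base case m = 1: A(1) = 15, and the closed form gives 15. They agree.
Inductive step: assume the claim holds for m = j, so A(j) = j(2j^4 + 3j^3 + 3j^2 + 2j + 5).
Then A(j+1) = A(j) + (10j^4 + 32j^3 + 47j^2 + 35j + 15) = (j(2j^4 + 3j^3 + 3j^2 + 2j + 5)) + (10j^4 + 32j^3 + 47j^2 + 35j + 15).
Simplifying, A(j+1) = (j + 1)(2j^4 + 11j^3 + 24j^2 + 25j + 15) = (j+1)(2(j+1)^4 + 3(j+1)^3 + 3(j+1)^2 + 2(j+1) + 5),
which is the closed form with m = j+1.
This completes the induction.

A(m) = m(2m^4 + 3m^3 + 3m^2 + 2m + 5)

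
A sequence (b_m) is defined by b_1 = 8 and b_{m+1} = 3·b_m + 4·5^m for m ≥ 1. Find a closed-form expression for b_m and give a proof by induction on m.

b_m = -2·3^(m - 1) + 2·5^m

Computing the first terms: b_1 = 8, b_2 = 44, b_3 = 232. This suggests b_m = -2·3^(m - 1) + 2·5^m.
Base step (m = 1): the formula gives 8 = 8 = b_1.
For the inductive step, assume it holds for an arbitrary r ≥ 1, so b_r = -2·3^(r - 1) + 2·5^r.
Then b_{r+1} = 3·b_r + 4·5^r = 3·(-2·3^(r - 1) + 2·5^r) + 4·5^r = -2·3^r + 2·5^(r + 1) = -2·3^((r+1) - 1) + 2·5^(r+1),
which is the claimed formula at m = r+1.
By the principle of mathematical induction, the result holds for all m ≥ 1.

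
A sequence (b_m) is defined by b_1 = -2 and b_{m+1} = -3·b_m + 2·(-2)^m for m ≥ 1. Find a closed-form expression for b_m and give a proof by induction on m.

b_m = -(-2)^(m + 1) + 2(-3)^(m - 1)

Computing the first terms: b_1 = -2, b_2 = 2, b_3 = 2. This suggests b_m = -(-2)^(m + 1) + 2(-3)^(m - 1).
For the base case m = 1: the formula gives -2 = -2 = b_1.
For the inductive step, assume it holds for an arbitrary j ≥ 1, so b_j = -(-2)^(j + 1) + 2(-3)^(j - 1).
Then b_{j+1} = -3·b_j + 2·(-2)^j = -3·(-(-2)^(j + 1) + 2(-3)^(j - 1)) + 2·(-2)^j = -(-2)^(j + 2) + 2(-3)^j = -(-2)^((j+1) + 1) + 2(-3)^((j+1) - 1),
which is the claimed formula at m = j+1.
By the principle of mathematical induction, the result holds for all m ≥ 1.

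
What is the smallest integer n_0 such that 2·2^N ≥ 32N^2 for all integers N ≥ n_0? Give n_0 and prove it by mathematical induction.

At N = 10: 2048 < 3200, so the inequality fails and n_0 ≥ 11. We prove 2·2^N ≥ 32N^2 for all N ≥ 11.
Base case (N = 11): 2·2^N = 4096 and 32N^2 = 3872, so 4096 ≥ 3872.
Suppose the result is true for N = r, so 2·2^r ≥ 32r^2.
Then 2·2^(r + 1) = 2·(2·2^r) ≥ 2·(32r^2).
Also, for r ≥ 11 we have 2·(32r^2) ≥ 32(r+1)^2, since 2 ≥ (1 + 1/r)^2 for all r ≥ 11.
Combining, 2·2^(r + 1) ≥ 32(r+1)^2.
Hence, by induction on N, the claim holds for every N ≥ 11.
Hence the smallest such n_0 is 11.

n_0 = 11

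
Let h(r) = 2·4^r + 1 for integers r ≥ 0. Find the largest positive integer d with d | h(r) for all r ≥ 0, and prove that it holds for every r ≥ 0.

d = 3

Computing the first values: h(0) = 3 and h(1) = 9; gcd(3, 9) = 3, so d ≤ 3.
We prove 3 | 2·4^r + 1 for all r ≥ 0 by induction on r.
Base case (r = 0): h(0) = 3 = 3·(1), so 3 | h(0).
For the inductive step, assume it holds for an arbitrary i ≥ 0, i.e. 3 | h(i). Then
h(i+1) = 2·4^(i+1) + 1 = 4·(2·4^i + 1) - 3 = 4·h(i) - 3. The first term is divisible by 3 by the inductive hypothesis, and -3 is divisible by 3. Hence 3 | h(i+1).
This completes the induction.
Therefore the largest such d is 3.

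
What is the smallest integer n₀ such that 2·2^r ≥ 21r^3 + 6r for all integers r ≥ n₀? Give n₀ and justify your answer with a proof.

n₀ = 16

At r = 15: 65536 < 70965, so the inequality fails and n₀ ≥ 16. We prove 2·2^r ≥ 21r^3 + 6r for all r ≥ 16.
For the base case r = 16: 2·2^r = 131072 and 21r^3 + 6r = 86112, so 131072 ≥ 86112.
For the inductive step, assume it holds for an arbitrary j ≥ 16, so 2·2^j ≥ 21j^3 + 6j.
Then 2·2^(j + 1) = 2·(2·2^j) ≥ 2·(21j^3 + 6j).
Also, for j ≥ 16 we have 2·(21j^3 + 6j) ≥ 21(j+1)^3 + 6(j+1), since 2·(21j^3 + 6j) − (21(j+1)^3 + 6(j+1)) = 21j^3 - 63j^2 - 57j - 27, which is nonnegative for all j ≥ 16.
Combining, 2·2^(j + 1) ≥ 21(j+1)^3 + 6(j+1).
By induction, the statement is established for all r ≥ 16.
Hence the smallest such n₀ is 16.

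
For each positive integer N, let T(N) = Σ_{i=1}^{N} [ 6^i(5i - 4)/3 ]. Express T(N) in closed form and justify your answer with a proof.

T(N) = 2·6^N(N - 1) + 2

We claim T(N) = 2·6^N(N - 1) + 2 for all N ≥ 1.
For the base case N = 1: T(1) = 2, and the closed form gives 2. They agree.
Inductive step: suppose the statement holds for some i ≥ 1, so T(i) = 2·6^i(i - 1) + 2.
Then T(i+1) = T(i) + (6^i(10i + 2)) = (2·6^i(i - 1) + 2) + (6^i(10i + 2)).
Simplifying, T(i+1) = 12·6^i·i + 2 = 2·6^(i+1)((i+1) - 1) + 2,
which is the closed form with N = i+1.
By the principle of mathematical induction, the result holds for all N ≥ 1.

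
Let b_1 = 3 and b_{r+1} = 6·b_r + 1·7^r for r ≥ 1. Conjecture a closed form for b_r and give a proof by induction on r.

b_r = -4·6^(r - 1) + 7^r

Computing the first terms: b_1 = 3, b_2 = 25, b_3 = 199. This suggests b_r = -4·6^(r - 1) + 7^r.
For the base case r = 1: the formula gives 3 = 3 = b_1.
For the inductive step, assume it holds for an arbitrary j ≥ 1, so b_j = -4·6^(j - 1) + 7^j.
Then b_{j+1} = 6·b_j + 1·7^j = 6·(-4·6^(j - 1) + 7^j) + 1·7^j = -4·6^j + 7^(j + 1) = -4·6^((j+1) - 1) + 7^(j+1),
which is the claimed formula at r = j+1.
Hence, by induction on r, the claim holds for every r ≥ 1.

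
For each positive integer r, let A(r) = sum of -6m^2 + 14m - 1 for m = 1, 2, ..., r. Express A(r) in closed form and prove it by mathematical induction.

We claim A(r) = -r(2r^2 - 4r - 5) for all r ≥ 1.
For the base case r = 1: A(1) = 7, and the closed form gives 7. They agree.
Suppose the result is true for r = m, so A(m) = m(-2m^2 + 4m + 5).
Then A(m+1) = A(m) + (-6m^2 + 2m + 7) = (m(-2m^2 + 4m + 5)) + (-6m^2 + 2m + 7).
Simplifying, A(m+1) = -(m + 1)(2m^2 - 7) = -(m+1)(2(m+1)^2 - 4(m+1) - 5),
which is the closed form with r = m+1.
By induction, the statement is established for all r ≥ 1.

A(r) = -r(2r^2 - 4r - 5)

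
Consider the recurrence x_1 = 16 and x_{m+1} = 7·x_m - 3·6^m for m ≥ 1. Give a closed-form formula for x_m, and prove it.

x_m = 3·6^m - 2·7^(m - 1)

Computing the first terms: x_1 = 16, x_2 = 94, x_3 = 550. This suggests x_m = 3·6^m - 2·7^(m - 1).
Base case (m = 1): the formula gives 16 = 16 = x_1.
Inductive step: assume the claim holds for m = j, so x_j = 3·6^j - 2·7^(j - 1).
Then x_{j+1} = 7·x_j - 3·6^j = 7·(3·6^j - 2·7^(j - 1)) - 3·6^j = 3·6^(j + 1) - 2·7^j = 3·6^(j+1) - 2·7^((j+1) - 1),
which is the claimed formula at m = j+1.
Hence, by induction on m, the claim holds for every m ≥ 1.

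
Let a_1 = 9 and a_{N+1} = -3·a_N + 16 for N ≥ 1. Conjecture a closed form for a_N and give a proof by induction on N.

Computing the first terms: a_1 = 9, a_2 = -11, a_3 = 49. This suggests a_N = 5(-3)^(N - 1) + 4.
When N = 1: the formula gives 9 = 9 = a_1.
For the inductive step, assume it holds for an arbitrary k ≥ 1, so a_k = 5(-3)^(k - 1) + 4.
Then a_{k+1} = -3·a_k + 16 = -3·(5(-3)^(k - 1) + 4) + 16 = 5(-3)^k + 4 = 5(-3)^((k+1) - 1) + 4,
which is the claimed formula at N = k+1.
By induction, the statement is established for all N ≥ 1.

a_N = 5(-3)^(N - 1) + 4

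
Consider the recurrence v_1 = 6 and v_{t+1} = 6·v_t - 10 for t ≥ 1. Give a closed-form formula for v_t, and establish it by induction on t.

Computing the first terms: v_1 = 6, v_2 = 26, v_3 = 146. This suggests v_t = 4·6^(t - 1) + 2.
Base case (t = 1): the formula gives 6 = 6 = v_1.
For the inductive step, assume it holds for an arbitrary m ≥ 1, so v_m = 4·6^(m - 1) + 2.
Then v_{m+1} = 6·v_m - 10 = 6·(4·6^(m - 1) + 2) - 10 = 4·6^m + 2 = 4·6^((m+1) - 1) + 2,
which is the claimed formula at t = m+1.
By the principle of mathematical induction, the result holds for all t ≥ 1.

v_t = 4·6^(t - 1) + 2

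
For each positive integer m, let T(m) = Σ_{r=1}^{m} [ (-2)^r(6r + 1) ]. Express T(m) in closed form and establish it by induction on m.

We claim T(m) = 2(-2)^m(2m + 1) - 2 for all m ≥ 1.
For the base case m = 1: T(1) = -14, and the closed form gives -14. They agree.
For the inductive step, assume it holds for an arbitrary r ≥ 1, so T(r) = 2(-2)^r(2r + 1) - 2.
Then T(r+1) = T(r) + ((-2)^(r + 1)(6r + 7)) = (2(-2)^r(2r + 1) - 2) + ((-2)^(r + 1)(6r + 7)).
Simplifying, T(r+1) = -8(-2)^r·r - 12(-2)^r - 2 = 2(-2)^(r+1)(2(r+1) + 1) - 2,
which is the closed form with m = r+1.
By the principle of mathematical induction, the result holds for all m ≥ 1.

T(m) = 2(-2)^m(2m + 1) - 2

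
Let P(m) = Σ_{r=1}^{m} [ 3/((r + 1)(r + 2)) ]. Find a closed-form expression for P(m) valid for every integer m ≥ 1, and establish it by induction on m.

We claim P(m) = 3m/(2(m + 2)) for all m ≥ 1.
For the base case m = 1: P(1) = 1/2, and the closed form gives 1/2. They agree.
Inductive step: assume the claim holds for m = r, so P(r) = 3r/(2(r + 2)).
Then P(r+1) = P(r) + (3/((r + 2)(r + 3))) = (3r/(2(r + 2))) + (3/((r + 2)(r + 3))).
Simplifying, P(r+1) = 3(r + 1)/(2(r + 3)) = 3(r+1)/(2((r+1) + 2)),
which is the closed form with m = r+1.
This completes the induction.

P(m) = 3m/(2(m + 2))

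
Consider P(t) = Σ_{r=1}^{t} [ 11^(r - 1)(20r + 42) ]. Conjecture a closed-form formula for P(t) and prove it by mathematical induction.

We claim P(t) = 2·11^t(t + 2) - 4 for all t ≥ 1.
For the base case t = 1: P(1) = 62, and the closed form gives 62. They agree.
For the inductive step, assume it holds for an arbitrary r ≥ 1, so P(r) = 2·11^r(r + 2) - 4.
Then P(r+1) = P(r) + (11^r(20r + 62)) = (2·11^r(r + 2) - 4) + (11^r(20r + 62)).
Simplifying, P(r+1) = 22·11^r·r + 66·11^r - 4 = 2·11^(r+1)((r+1) + 2) - 4,
which is the closed form with t = r+1.
Hence, by induction on t, the claim holds for every t ≥ 1.

P(t) = 2·11^t(t + 2) - 4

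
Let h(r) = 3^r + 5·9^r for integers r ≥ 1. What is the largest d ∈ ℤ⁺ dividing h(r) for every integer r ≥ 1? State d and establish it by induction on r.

d = 6

Computing the first values: h(1) = 48 and h(2) = 414; gcd(48, 414) = 6, so d ≤ 6.
We prove 6 | 3^r + 5·9^r for all r ≥ 1 by induction on r.
Base step (r = 1): h(1) = 48 = 6·(8), so 6 | h(1).
For the inductive step, assume it holds for an arbitrary p ≥ 1, i.e. 6 | h(p). Then
h(p+1) − 9·h(p) = (3^(p+1) + 5·9^(p+1)) − 9·(3^p + 5·9^p) = (1)·3^p·(3 − 9) = (-6)·3^p. Since 6 | h(p) by the inductive hypothesis, 6 | 9·h(p); and 6 | -6 since -6 = 6·-1. Therefore 6 | h(p+1).
By the principle of mathematical induction, the result holds for all r ≥ 1.
Therefore the largest such d is 6.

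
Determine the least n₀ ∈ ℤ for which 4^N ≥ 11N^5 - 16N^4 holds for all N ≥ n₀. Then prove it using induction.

n₀ = 10

At N = 9: 262144 < 544563, so the inequality fails and n₀ ≥ 10. We prove 4^N ≥ 11N^5 - 16N^4 for all N ≥ 10.
When N = 10: 4^N = 1048576 and 11N^5 - 16N^4 = 940000, so 1048576 ≥ 940000.
Suppose the result is true for N = r, so 4^r ≥ 11r^5 - 16r^4.
Then 4^(r + 1) = 4·(4^r) ≥ 4·(11r^5 - 16r^4).
Also, for r ≥ 10 we have 4·(11r^5 - 16r^4) ≥ 11(r+1)^5 - 16(r+1)^4, since 4·(11r^5 - 16r^4) − (11(r+1)^5 - 16(r+1)^4) = 33r^5 - 103r^4 - 46r^3 - 14r^2 + 9r + 5, which is nonnegative for all r ≥ 10.
Combining, 4^(r + 1) ≥ 11(r+1)^5 - 16(r+1)^4.
By induction, the statement is established for all N ≥ 10.
Hence the smallest such n₀ is 10.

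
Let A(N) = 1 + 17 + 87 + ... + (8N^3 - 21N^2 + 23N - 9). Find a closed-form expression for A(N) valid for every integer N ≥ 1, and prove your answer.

A(N) = N(2N - 1)(N^2 - N + 1)

We claim A(N) = N(2N - 1)(N^2 - N + 1) for all N ≥ 1.
For the base case N = 1: A(1) = 1, and the closed form gives 1. They agree.
Suppose the result is true for N = i, so A(i) = i(2i^3 - 3i^2 + 3i - 1).
Then A(i+1) = A(i) + (8i^3 + 3i^2 + 5i + 1) = (i(2i^3 - 3i^2 + 3i - 1)) + (8i^3 + 3i^2 + 5i + 1).
Simplifying, A(i+1) = (i + 1)(2i + 1)(i^2 + i + 1) = (i+1)(2(i+1) - 1)((i+1)^2 - (i+1) + 1),
which is the closed form with N = i+1.
By induction, the statement is established for all N ≥ 1.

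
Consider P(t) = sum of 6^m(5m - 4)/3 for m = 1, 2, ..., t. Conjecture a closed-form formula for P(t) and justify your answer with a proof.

We claim P(t) = 2·6^t(t - 1) + 2 for all t ≥ 1.
Base step (t = 1): P(1) = 2, and the closed form gives 2. They agree.
Suppose the result is true for t = m, so P(m) = 2·6^m(m - 1) + 2.
Then P(m+1) = P(m) + (6^m(10m + 2)) = (2·6^m(m - 1) + 2) + (6^m(10m + 2)).
Simplifying, P(m+1) = 12·6^m·m + 2 = 2·6^(m+1)((m+1) - 1) + 2,
which is the closed form with t = m+1.
Hence, by induction on t, the claim holds for every t ≥ 1.

P(t) = 2·6^t(t - 1) + 2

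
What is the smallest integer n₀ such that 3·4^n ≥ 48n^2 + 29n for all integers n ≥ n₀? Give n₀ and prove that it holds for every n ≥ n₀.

n₀ = 5

At n = 4: 768 < 884, so the inequality fails and n₀ ≥ 5. We prove 3·4^n ≥ 48n^2 + 29n for all n ≥ 5.
Base case (n = 5): 3·4^n = 3072 and 48n^2 + 29n = 1345, so 3072 ≥ 1345.
For the inductive step, assume it holds for an arbitrary j ≥ 5, so 3·4^j ≥ 48j^2 + 29j.
Then 3·4^(j + 1) = 4·(3·4^j) ≥ 4·(48j^2 + 29j).
Also, for j ≥ 5 we have 4·(48j^2 + 29j) ≥ 48(j+1)^2 + 29(j+1), since 4·(48j^2 + 29j) − (48(j+1)^2 + 29(j+1)) = 144j^2 - 9j - 77, which is nonnegative for all j ≥ 5.
Combining, 3·4^(j + 1) ≥ 48(j+1)^2 + 29(j+1).
This completes the induction.
Hence the smallest such n₀ is 5.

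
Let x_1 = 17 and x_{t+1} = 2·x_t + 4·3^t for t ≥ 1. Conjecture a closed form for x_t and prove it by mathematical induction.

x_t = 5·2^(t - 1) + 4·3^t

Computing the first terms: x_1 = 17, x_2 = 46, x_3 = 128. This suggests x_t = 5·2^(t - 1) + 4·3^t.
When t = 1: the formula gives 17 = 17 = x_1.
Inductive step: suppose the statement holds for some p ≥ 1, so x_p = 5·2^(p - 1) + 4·3^p.
Then x_{p+1} = 2·x_p + 4·3^p = 2·(5·2^(p - 1) + 4·3^p) + 4·3^p = 5·2^p + 4·3^(p + 1) = 5·2^((p+1) - 1) + 4·3^(p+1),
which is the claimed formula at t = p+1.
Hence, by induction on t, the claim holds for every t ≥ 1.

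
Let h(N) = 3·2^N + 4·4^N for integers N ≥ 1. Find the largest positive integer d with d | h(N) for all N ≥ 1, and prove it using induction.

d = 2

Computing the first values: h(1) = 22 and h(2) = 76; gcd(22, 76) = 2, so d ≤ 2.
We prove 2 | 3·2^N + 4·4^N for all N ≥ 1 by induction on N.
Base step (N = 1): h(1) = 22 = 2·(11), so 2 | h(1).
For the inductive step, assume it holds for an arbitrary p ≥ 1, i.e. 2 | h(p). Then
h(p+1) − 4·h(p) = (3·2^(p+1) + 4·4^(p+1)) − 4·(3·2^p + 4·4^p) = (3)·2^p·(2 − 4) = (-6)·2^p. Since 2 | h(p) by the inductive hypothesis, 2 | 4·h(p); and 2 | -6 since -6 = 2·-3. Therefore 2 | h(p+1).
Hence, by induction on N, the claim holds for every N ≥ 1.
Therefore the largest such d is 2.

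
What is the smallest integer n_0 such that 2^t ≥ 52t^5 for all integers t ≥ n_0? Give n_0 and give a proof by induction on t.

At t = 30: 1073741824 < 1263600000, so the inequality fails and n_0 ≥ 31. We prove 2^t ≥ 52t^5 for all t ≥ 31.
When t = 31: 2^t = 2147483648 and 52t^5 = 1488715852, so 2147483648 ≥ 1488715852.
Suppose the result is true for t = i, so 2^i ≥ 52i^5.
Then 2^(i + 1) = 2·(2^i) ≥ 2·(52i^5).
Also, for i ≥ 31 we have 2·(52i^5) ≥ 52(i+1)^5, since 2 ≥ (1 + 1/i)^5 for all i ≥ 31.
Combining, 2^(i + 1) ≥ 52(i+1)^5.
By the principle of mathematical induction, the result holds for all t ≥ 31.
Hence the smallest such n_0 is 31.

n_0 = 31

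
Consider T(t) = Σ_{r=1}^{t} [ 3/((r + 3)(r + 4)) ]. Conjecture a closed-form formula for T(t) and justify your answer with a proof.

T(t) = 3t/(4(t + 4))

We claim T(t) = 3t/(4(t + 4)) for all t ≥ 1.
Base case (t = 1): T(1) = 3/20, and the closed form gives 3/20. They agree.
Suppose the result is true for t = r, so T(r) = 3r/(4(r + 4)).
Then T(r+1) = T(r) + (3/((r + 4)(r + 5))) = (3r/(4(r + 4))) + (3/((r + 4)(r + 5))).
Simplifying, T(r+1) = 3(r + 1)/(4(r + 5)) = 3(r+1)/(4((r+1) + 4)),
which is the closed form with t = r+1.
By induction, the statement is established for all t ≥ 1.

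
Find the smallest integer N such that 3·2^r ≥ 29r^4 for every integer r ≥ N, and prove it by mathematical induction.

N = 21

At r = 20: 3145728 < 4640000, so the inequality fails and N ≥ 21. We prove 3·2^r ≥ 29r^4 for all r ≥ 21.
When r = 21: 3·2^r = 6291456 and 29r^4 = 5639949, so 6291456 ≥ 5639949.
Suppose the result is true for r = k, so 3·2^k ≥ 29k^4.
Then 3·2^(k + 1) = 2·(3·2^k) ≥ 2·(29k^4).
Also, for k ≥ 21 we have 2·(29k^4) ≥ 29(k+1)^4, since 2 ≥ (1 + 1/k)^4 for all k ≥ 21.
Combining, 3·2^(k + 1) ≥ 29(k+1)^4.
By the principle of mathematical induction, the result holds for all r ≥ 21.
Hence the smallest such N is 21.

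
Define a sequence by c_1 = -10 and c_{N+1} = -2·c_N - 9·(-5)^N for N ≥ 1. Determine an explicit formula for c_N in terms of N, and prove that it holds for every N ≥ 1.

c_N = 5(-2)^(N - 1) + 3(-5)^N

Computing the first terms: c_1 = -10, c_2 = 65, c_3 = -355. This suggests c_N = 5(-2)^(N - 1) + 3(-5)^N.
When N = 1: the formula gives -10 = -10 = c_1.
Inductive step: suppose the statement holds for some k ≥ 1, so c_k = 5(-2)^(k - 1) + 3(-5)^k.
Then c_{k+1} = -2·c_k - 9·(-5)^k = -2·(5(-2)^(k - 1) + 3(-5)^k) - 9·(-5)^k = 5(-2)^k + 3(-5)^(k + 1) = 5(-2)^((k+1) - 1) + 3(-5)^(k+1),
which is the claimed formula at N = k+1.
Hence, by induction on N, the claim holds for every N ≥ 1.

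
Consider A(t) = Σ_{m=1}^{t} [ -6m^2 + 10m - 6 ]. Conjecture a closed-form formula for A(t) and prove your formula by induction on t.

We claim A(t) = -2t(t^2 - t + 1) for all t ≥ 1.
Base step (t = 1): A(1) = -2, and the closed form gives -2. They agree.
Suppose the result is true for t = m, so A(m) = 2m(-m^2 + m - 1).
Then A(m+1) = A(m) + (-6m^2 - 2m - 2) = (2m(-m^2 + m - 1)) + (-6m^2 - 2m - 2).
Simplifying, A(m+1) = -2(m + 1)(m^2 + m + 1) = -2(m+1)((m+1)^2 - (m+1) + 1),
which is the closed form with t = m+1.
By induction, the statement is established for all t ≥ 1.

A(t) = -2t(t^2 - t + 1)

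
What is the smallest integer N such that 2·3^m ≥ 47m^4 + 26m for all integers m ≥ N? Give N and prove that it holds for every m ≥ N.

At m = 11: 354294 < 688413, so the inequality fails and N ≥ 12. We prove 2·3^m ≥ 47m^4 + 26m for all m ≥ 12.
Base step (m = 12): 2·3^m = 1062882 and 47m^4 + 26m = 974904, so 1062882 ≥ 974904.
Inductive step: assume the claim holds for m = r, so 2·3^r ≥ 47r^4 + 26r.
Then 2·3^(r + 1) = 3·(2·3^r) ≥ 3·(47r^4 + 26r).
Also, for r ≥ 12 we have 3·(47r^4 + 26r) ≥ 47(r+1)^4 + 26(r+1), since 3·(47r^4 + 26r) − (47(r+1)^4 + 26(r+1)) = 94r^4 - 188r^3 - 282r^2 - 136r - 73, which is nonnegative for all r ≥ 12.
Combining, 2·3^(r + 1) ≥ 47(r+1)^4 + 26(r+1).
This completes the induction.
Hence the smallest such N is 12.

N = 12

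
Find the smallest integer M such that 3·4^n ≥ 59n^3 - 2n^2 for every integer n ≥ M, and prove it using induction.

M = 7

At n = 6: 12288 < 12672, so the inequality fails and M ≥ 7. We prove 3·4^n ≥ 59n^3 - 2n^2 for all n ≥ 7.
For the base case n = 7: 3·4^n = 49152 and 59n^3 - 2n^2 = 20139, so 49152 ≥ 20139.
For the inductive step, assume it holds for an arbitrary i ≥ 7, so 3·4^i ≥ 59i^3 - 2i^2.
Then 3·4^(i + 1) = 4·(3·4^i) ≥ 4·(59i^3 - 2i^2).
Also, for i ≥ 7 we have 4·(59i^3 - 2i^2) ≥ 59(i+1)^3 - 2(i+1)^2, since 4·(59i^3 - 2i^2) − (59(i+1)^3 - 2(i+1)^2) = 177i^3 - 183i^2 - 173i - 57, which is nonnegative for all i ≥ 7.
Combining, 3·4^(i + 1) ≥ 59(i+1)^3 - 2(i+1)^2.
Hence, by induction on n, the claim holds for every n ≥ 7.
Hence the smallest such M is 7.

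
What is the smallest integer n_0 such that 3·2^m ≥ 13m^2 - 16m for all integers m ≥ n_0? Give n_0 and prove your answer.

n_0 = 8

At m = 7: 384 < 525, so the inequality fails and n_0 ≥ 8. We prove 3·2^m ≥ 13m^2 - 16m for all m ≥ 8.
Base case (m = 8): 3·2^m = 768 and 13m^2 - 16m = 704, so 768 ≥ 704.
Inductive step: assume the claim holds for m = j, so 3·2^j ≥ 13j^2 - 16j.
Then 3·2^(j + 1) = 2·(3·2^j) ≥ 2·(13j^2 - 16j).
Also, for j ≥ 8 we have 2·(13j^2 - 16j) ≥ 13(j+1)^2 - 16(j+1), since 2·(13j^2 - 16j) − (13(j+1)^2 - 16(j+1)) = 13j^2 - 42j + 3, which is nonnegative for all j ≥ 8.
Combining, 3·2^(j + 1) ≥ 13(j+1)^2 - 16(j+1).
Hence, by induction on m, the claim holds for every m ≥ 8.
Hence the smallest such n_0 is 8.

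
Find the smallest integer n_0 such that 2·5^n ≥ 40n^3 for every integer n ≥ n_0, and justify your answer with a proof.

n_0 = 5

At n = 4: 1250 < 2560, so the inequality fails and n_0 ≥ 5. We prove 2·5^n ≥ 40n^3 for all n ≥ 5.
Base step (n = 5): 2·5^n = 6250 and 40n^3 = 5000, so 6250 ≥ 5000.
Suppose the result is true for n = i, so 2·5^i ≥ 40i^3.
Then 2·5^(i + 1) = 5·(2·5^i) ≥ 5·(40i^3).
Also, for i ≥ 5 we have 5·(40i^3) ≥ 40(i+1)^3, since 5 ≥ (1 + 1/i)^3 for all i ≥ 5.
Combining, 2·5^(i + 1) ≥ 40(i+1)^3.
Hence, by induction on n, the claim holds for every n ≥ 5.
Hence the smallest such n_0 is 5.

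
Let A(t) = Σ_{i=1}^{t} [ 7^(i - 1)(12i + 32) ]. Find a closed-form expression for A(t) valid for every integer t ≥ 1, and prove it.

A(t) = 7^t(2t + 5) - 5

We claim A(t) = 7^t(2t + 5) - 5 for all t ≥ 1.
Base case (t = 1): A(1) = 44, and the closed form gives 44. They agree.
Inductive step: suppose the statement holds for some i ≥ 1, so A(i) = 7^i(2i + 5) - 5.
Then A(i+1) = A(i) + (7^i(12i + 44)) = (7^i(2i + 5) - 5) + (7^i(12i + 44)).
Simplifying, A(i+1) = 14·7^i·i + 49·7^i - 5 = 7^(i+1)(2(i+1) + 5) - 5,
which is the closed form with t = i+1.
This completes the induction.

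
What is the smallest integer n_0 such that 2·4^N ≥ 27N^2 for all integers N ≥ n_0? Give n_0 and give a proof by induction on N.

n_0 = 4

At N = 3: 128 < 243, so the inequality fails and n_0 ≥ 4. We prove 2·4^N ≥ 27N^2 for all N ≥ 4.
When N = 4: 2·4^N = 512 and 27N^2 = 432, so 512 ≥ 432.
Inductive step: suppose the statement holds for some m ≥ 4, so 2·4^m ≥ 27m^2.
Then 2·4^(m + 1) = 4·(2·4^m) ≥ 4·(27m^2).
Also, for m ≥ 4 we have 4·(27m^2) ≥ 27(m+1)^2, since 4 ≥ (1 + 1/m)^2 for all m ≥ 4.
Combining, 2·4^(m + 1) ≥ 27(m+1)^2.
By induction, the statement is established for all N ≥ 4.
Hence the smallest such n_0 is 4.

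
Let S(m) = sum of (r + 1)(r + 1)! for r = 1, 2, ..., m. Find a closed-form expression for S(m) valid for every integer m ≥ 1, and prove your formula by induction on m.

We claim S(m) = (m + 2)! - 2 for all m ≥ 1.
Base step (m = 1): S(1) = 4, and the closed form gives 4. They agree.
Suppose the result is true for m = r, so S(r) = (r + 2)! - 2.
Then S(r+1) = S(r) + ((r + 2)(r + 2)!) = ((r + 2)! - 2) + ((r + 2)(r + 2)!).
Simplifying, S(r+1) = ((r+1) + 2)! - 2,
which is the closed form with m = r+1.
This completes the induction.

S(m) = (m + 2)! - 2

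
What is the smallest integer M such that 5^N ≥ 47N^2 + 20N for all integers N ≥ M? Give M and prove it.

At N = 4: 625 < 832, so the inequality fails and M ≥ 5. We prove 5^N ≥ 47N^2 + 20N for all N ≥ 5.
Base case (N = 5): 5^N = 3125 and 47N^2 + 20N = 1275, so 3125 ≥ 1275.
Inductive step: assume the claim holds for N = j, so 5^j ≥ 47j^2 + 20j.
Then 5^(j + 1) = 5·(5^j) ≥ 5·(47j^2 + 20j).
Also, for j ≥ 5 we have 5·(47j^2 + 20j) ≥ 47(j+1)^2 + 20(j+1), since 5·(47j^2 + 20j) − (47(j+1)^2 + 20(j+1)) = 188j^2 - 14j - 67, which is nonnegative for all j ≥ 5.
Combining, 5^(j + 1) ≥ 47(j+1)^2 + 20(j+1).
Hence, by induction on N, the claim holds for every N ≥ 5.
Hence the smallest such M is 5.

M = 5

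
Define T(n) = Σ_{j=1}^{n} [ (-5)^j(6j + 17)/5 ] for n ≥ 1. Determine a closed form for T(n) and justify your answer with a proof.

We claim T(n) = (-5)^n(n + 3) - 3 for all n ≥ 1.
When n = 1: T(1) = -23, and the closed form gives -23. They agree.
Inductive step: assume the claim holds for n = j, so T(j) = (-5)^j(j + 3) - 3.
Then T(j+1) = T(j) + ((-5)^j(-6j - 23)) = ((-5)^j(j + 3) - 3) + ((-5)^j(-6j - 23)).
Simplifying, T(j+1) = -5(-5)^j·j - 20(-5)^j - 3 = (-5)^(j+1)((j+1) + 3) - 3,
which is the closed form with n = j+1.
Hence, by induction on n, the claim holds for every n ≥ 1.

T(n) = (-5)^n(n + 3) - 3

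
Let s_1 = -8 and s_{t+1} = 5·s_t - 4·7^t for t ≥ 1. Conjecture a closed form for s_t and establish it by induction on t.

s_t = 6·5^(t - 1) - 2·7^t

Computing the first terms: s_1 = -8, s_2 = -68, s_3 = -536. This suggests s_t = 6·5^(t - 1) - 2·7^t.
When t = 1: the formula gives -8 = -8 = s_1.
Inductive step: suppose the statement holds for some k ≥ 1, so s_k = 6·5^(k - 1) - 2·7^k.
Then s_{k+1} = 5·s_k - 4·7^k = 5·(6·5^(k - 1) - 2·7^k) - 4·7^k = 6·5^k - 2·7^(k + 1) = 6·5^((k+1) - 1) - 2·7^(k+1),
which is the claimed formula at t = k+1.
By the principle of mathematical induction, the result holds for all t ≥ 1.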